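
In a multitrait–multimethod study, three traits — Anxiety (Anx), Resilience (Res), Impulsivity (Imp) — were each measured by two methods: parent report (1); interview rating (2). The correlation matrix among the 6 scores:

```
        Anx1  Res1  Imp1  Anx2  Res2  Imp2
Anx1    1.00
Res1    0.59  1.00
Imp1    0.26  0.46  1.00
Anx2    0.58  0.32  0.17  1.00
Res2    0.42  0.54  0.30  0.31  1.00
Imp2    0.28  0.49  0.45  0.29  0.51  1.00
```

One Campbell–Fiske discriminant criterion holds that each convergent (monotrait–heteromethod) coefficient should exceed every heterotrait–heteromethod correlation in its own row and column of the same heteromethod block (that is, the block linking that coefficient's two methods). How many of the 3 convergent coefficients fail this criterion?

Each convergent coefficient versus the relevant comparison correlations:
Anx (methods 1·2): 0.58 vs {0.42, 0.32, 0.28, 0.17} → pass.
Res (methods 1·2): 0.54 vs {0.32, 0.42, 0.49, 0.30} → pass.
Imp (methods 1·2): 0.45 vs {0.17, 0.28, 0.30, 0.49} → fail.
1 of 3 fail.

1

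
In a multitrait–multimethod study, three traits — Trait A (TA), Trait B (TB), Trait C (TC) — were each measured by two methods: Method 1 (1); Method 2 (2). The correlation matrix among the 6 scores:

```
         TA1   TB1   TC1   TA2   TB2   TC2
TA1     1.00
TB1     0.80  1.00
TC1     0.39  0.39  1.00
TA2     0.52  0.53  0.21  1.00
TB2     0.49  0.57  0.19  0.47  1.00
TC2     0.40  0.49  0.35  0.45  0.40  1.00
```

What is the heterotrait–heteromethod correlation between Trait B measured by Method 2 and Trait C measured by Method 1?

Different traits and methods: r(TB2, TC1) = 0.19.

0.19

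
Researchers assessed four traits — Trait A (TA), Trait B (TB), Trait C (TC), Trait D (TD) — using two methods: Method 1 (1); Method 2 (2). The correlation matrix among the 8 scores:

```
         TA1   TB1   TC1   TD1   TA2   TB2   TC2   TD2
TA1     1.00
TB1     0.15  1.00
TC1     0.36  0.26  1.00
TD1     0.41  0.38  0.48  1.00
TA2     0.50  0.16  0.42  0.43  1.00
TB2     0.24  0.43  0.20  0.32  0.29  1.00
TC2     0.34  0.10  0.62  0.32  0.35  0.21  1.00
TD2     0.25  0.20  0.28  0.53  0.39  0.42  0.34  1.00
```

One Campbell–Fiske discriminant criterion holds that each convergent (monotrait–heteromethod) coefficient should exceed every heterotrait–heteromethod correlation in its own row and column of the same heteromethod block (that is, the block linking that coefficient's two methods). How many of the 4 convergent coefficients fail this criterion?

Each convergent coefficient versus the relevant comparison correlations:
TA (methods 1·2): 0.50 vs {0.24, 0.16, 0.34, 0.42, 0.25, 0.43} → pass.
TB (methods 1·2): 0.43 vs {0.16, 0.24, 0.10, 0.20, 0.20, 0.32} → pass.
TC (methods 1·2): 0.62 vs {0.42, 0.34, 0.20, 0.10, 0.28, 0.32} → pass.
TD (methods 1·2): 0.53 vs {0.43, 0.25, 0.32, 0.20, 0.32, 0.28} → pass.
0 of 4 fail.

0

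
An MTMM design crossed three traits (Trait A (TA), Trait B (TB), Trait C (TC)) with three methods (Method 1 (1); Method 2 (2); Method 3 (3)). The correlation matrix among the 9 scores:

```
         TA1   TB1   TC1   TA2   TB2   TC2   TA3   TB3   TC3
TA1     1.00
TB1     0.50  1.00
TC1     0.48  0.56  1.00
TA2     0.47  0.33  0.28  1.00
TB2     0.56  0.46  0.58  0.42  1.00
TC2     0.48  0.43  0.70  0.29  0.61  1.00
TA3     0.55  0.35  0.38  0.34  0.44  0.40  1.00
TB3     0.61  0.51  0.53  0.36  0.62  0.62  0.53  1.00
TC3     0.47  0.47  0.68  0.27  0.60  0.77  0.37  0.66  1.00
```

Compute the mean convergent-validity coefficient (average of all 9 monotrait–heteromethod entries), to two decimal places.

0.57

Convergent values: 0.47, 0.55, 0.34, 0.46, 0.51, 0.62, 0.70, 0.68, 0.77; mean = 5.10/9 = 0.57.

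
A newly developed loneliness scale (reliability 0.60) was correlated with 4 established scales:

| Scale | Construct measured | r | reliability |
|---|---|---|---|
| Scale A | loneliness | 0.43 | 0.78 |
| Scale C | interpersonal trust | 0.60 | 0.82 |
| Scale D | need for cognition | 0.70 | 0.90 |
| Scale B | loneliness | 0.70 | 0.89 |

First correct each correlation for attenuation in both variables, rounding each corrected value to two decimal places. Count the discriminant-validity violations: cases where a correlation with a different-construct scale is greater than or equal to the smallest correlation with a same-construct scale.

Disattenuated r (r / √(r_scale · r_new)):
  Scale A (conv): 0.43 / √(0.78·0.60) = 0.63
  Scale C (disc): 0.60 / √(0.82·0.60) = 0.86
  Scale D (disc): 0.70 / √(0.90·0.60) = 0.95
  Scale B (conv): 0.70 / √(0.89·0.60) = 0.96
Smallest convergent = 0.63. Discriminant values: 0.86, 0.95; count ≥ 0.63 → 2.

2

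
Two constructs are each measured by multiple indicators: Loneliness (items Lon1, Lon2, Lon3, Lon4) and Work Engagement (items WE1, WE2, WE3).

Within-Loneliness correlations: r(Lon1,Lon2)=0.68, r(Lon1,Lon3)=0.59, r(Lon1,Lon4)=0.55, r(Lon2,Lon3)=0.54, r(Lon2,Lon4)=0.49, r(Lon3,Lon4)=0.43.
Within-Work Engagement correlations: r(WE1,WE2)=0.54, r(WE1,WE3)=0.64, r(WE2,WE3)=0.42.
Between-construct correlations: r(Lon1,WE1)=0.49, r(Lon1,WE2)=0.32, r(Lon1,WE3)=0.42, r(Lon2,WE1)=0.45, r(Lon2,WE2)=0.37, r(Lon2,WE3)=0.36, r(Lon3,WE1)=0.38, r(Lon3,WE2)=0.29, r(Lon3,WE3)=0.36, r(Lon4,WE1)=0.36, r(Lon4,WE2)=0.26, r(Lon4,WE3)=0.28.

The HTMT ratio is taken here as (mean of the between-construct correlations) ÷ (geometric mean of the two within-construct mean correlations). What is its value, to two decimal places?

Mean heterotrait r = 4.34/12 = 0.3617.
Mean within-Lon = 3.28/6 = 0.5467; mean within-WE = 1.60/3 = 0.5333.
Geometric mean = √(0.5467 × 0.5333) = 0.5400.
HTMT = 0.3617 / 0.5400 = 0.67.

0.67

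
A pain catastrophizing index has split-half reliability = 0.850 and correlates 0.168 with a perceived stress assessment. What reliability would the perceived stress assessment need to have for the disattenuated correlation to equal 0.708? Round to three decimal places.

r_true = r_obs / √(r_xx · r_yy) ⇒ 0.708 = 0.168 / √(0.850 · r_yy).
√(0.850 · r_yy) = 0.168 / 0.708 = 0.2373; 0.850 · r_yy = 0.0563; r_yy = 0.0563 / 0.850 ≈ 0.066.

0.066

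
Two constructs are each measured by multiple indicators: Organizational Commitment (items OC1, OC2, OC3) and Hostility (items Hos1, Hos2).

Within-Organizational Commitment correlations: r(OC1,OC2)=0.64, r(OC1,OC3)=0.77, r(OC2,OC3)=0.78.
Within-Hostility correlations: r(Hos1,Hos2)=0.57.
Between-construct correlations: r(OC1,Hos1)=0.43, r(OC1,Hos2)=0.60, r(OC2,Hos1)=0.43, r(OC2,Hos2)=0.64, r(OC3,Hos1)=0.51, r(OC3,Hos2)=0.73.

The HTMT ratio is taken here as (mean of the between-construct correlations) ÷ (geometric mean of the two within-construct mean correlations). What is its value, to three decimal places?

0.863

Mean heterotrait r = 3.34/6 = 0.5567.
Mean within-OC = 2.19/3 = 0.7300; mean within-Hos = 0.57/1 = 0.5700.
Geometric mean = √(0.7300 × 0.5700) = 0.6451.
HTMT = 0.5567 / 0.6451 = 0.863.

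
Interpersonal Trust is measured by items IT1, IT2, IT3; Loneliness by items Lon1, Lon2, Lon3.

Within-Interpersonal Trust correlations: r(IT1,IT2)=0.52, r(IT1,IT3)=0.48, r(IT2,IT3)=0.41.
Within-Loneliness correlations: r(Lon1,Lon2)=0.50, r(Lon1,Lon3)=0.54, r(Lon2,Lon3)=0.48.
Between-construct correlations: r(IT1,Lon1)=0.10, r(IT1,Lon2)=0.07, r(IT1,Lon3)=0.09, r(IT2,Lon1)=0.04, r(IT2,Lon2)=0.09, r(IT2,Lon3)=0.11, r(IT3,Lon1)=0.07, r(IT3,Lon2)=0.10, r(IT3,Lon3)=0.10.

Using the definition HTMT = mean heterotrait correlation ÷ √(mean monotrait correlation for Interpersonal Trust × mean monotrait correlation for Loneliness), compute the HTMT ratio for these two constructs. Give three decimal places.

0.175

Between-construct mean = 0.77/9 = 0.0856.
Mean within-IT = 1.41/3 = 0.4700; mean within-Lon = 1.52/3 = 0.5067.
Geometric mean = √(0.4700 × 0.5067) = 0.4880.
HTMT = 0.0856 / 0.4880 = 0.175.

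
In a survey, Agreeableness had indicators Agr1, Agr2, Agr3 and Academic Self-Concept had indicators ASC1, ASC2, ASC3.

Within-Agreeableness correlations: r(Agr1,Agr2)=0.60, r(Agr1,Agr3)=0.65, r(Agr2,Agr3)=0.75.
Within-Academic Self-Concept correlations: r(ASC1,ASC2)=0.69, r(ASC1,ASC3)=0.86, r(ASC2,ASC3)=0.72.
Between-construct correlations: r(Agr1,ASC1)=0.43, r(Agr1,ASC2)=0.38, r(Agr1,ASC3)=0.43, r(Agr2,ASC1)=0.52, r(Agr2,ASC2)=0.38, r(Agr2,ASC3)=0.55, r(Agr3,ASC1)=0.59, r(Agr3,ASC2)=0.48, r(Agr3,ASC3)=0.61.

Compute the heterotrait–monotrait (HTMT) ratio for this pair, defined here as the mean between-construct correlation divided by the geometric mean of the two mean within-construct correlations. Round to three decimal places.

Mean between = 4.37/9 = 0.4856.
Mean within-Agr = 2.00/3 = 0.6667; mean within-ASC = 2.27/3 = 0.7567.
Geometric mean = √(0.6667 × 0.7567) = 0.7103.
HTMT = 0.4856 / 0.7103 = 0.684.

0.684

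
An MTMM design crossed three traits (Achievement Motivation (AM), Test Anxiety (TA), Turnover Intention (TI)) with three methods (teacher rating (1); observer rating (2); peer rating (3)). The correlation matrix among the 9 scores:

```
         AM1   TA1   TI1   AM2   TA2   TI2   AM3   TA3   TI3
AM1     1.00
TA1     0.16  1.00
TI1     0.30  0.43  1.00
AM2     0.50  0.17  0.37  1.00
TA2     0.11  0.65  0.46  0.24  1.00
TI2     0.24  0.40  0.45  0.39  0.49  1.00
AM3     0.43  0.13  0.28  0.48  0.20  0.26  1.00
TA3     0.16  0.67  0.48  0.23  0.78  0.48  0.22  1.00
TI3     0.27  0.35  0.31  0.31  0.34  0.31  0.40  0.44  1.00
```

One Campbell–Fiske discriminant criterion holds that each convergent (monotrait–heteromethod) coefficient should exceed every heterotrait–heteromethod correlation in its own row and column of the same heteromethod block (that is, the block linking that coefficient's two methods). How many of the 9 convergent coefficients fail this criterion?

3

Each convergent coefficient versus the relevant comparison correlations:
AM (methods 1·2): 0.50 vs {0.11, 0.17, 0.24, 0.37} → pass.
AM (methods 1·3): 0.43 vs {0.16, 0.13, 0.27, 0.28} → pass.
AM (methods 2·3): 0.48 vs {0.23, 0.20, 0.31, 0.26} → pass.
TA (methods 1·2): 0.65 vs {0.17, 0.11, 0.40, 0.46} → pass.
TA (methods 1·3): 0.67 vs {0.13, 0.16, 0.35, 0.48} → pass.
TA (methods 2·3): 0.78 vs {0.20, 0.23, 0.34, 0.48} → pass.
TI (methods 1·2): 0.45 vs {0.37, 0.24, 0.46, 0.40} → fail.
TI (methods 1·3): 0.31 vs {0.28, 0.27, 0.48, 0.35} → fail.
TI (methods 2·3): 0.31 vs {0.26, 0.31, 0.48, 0.34} → fail.
3 of 9 fail.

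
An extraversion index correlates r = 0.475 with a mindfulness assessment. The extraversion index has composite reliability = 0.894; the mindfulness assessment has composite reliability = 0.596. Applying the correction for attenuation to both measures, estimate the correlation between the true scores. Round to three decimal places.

r_true = r_obs / √(r_xx · r_yy) = 0.475 / √(0.894 × 0.596) = 0.475 / √0.532824 = 0.475 / 0.7299 ≈ 0.651.

0.651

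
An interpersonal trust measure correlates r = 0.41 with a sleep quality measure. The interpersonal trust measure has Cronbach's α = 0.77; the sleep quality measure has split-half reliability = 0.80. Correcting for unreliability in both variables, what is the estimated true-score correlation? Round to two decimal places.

r_true = r_obs / √(r_xx · r_yy) = 0.41 / √(0.77 × 0.80) = 0.41 / √0.6160 = 0.41 / 0.7849 ≈ 0.52.

0.52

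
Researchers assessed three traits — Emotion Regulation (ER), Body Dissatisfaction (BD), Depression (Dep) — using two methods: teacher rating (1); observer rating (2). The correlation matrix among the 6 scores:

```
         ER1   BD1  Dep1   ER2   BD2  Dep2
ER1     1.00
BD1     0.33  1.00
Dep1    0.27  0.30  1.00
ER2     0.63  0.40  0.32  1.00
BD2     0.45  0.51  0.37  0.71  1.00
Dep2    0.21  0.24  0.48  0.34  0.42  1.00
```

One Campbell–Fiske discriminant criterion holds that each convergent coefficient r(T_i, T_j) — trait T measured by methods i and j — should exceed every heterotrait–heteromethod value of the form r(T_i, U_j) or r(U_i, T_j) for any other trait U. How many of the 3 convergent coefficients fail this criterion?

Checking each validity diagonal entry against its comparison values:
ER (methods 1·2): 0.63 vs {0.45, 0.40, 0.21, 0.32} → pass.
BD (methods 1·2): 0.51 vs {0.40, 0.45, 0.24, 0.37} → pass.
Dep (methods 1·2): 0.48 vs {0.32, 0.21, 0.37, 0.24} → pass.
0 of 3 fail.

0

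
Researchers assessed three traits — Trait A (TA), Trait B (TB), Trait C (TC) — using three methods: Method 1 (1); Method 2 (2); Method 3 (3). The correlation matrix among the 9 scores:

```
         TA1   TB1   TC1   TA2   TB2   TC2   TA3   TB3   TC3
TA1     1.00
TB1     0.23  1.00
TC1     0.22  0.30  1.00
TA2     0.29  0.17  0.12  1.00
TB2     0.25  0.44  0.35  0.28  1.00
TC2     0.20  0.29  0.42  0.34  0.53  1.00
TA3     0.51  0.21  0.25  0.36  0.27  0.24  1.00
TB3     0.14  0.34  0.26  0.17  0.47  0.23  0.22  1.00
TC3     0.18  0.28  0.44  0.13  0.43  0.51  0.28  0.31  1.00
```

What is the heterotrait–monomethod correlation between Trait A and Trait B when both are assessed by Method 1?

Different traits, same method: r(TA1, TB1) = 0.23.

0.23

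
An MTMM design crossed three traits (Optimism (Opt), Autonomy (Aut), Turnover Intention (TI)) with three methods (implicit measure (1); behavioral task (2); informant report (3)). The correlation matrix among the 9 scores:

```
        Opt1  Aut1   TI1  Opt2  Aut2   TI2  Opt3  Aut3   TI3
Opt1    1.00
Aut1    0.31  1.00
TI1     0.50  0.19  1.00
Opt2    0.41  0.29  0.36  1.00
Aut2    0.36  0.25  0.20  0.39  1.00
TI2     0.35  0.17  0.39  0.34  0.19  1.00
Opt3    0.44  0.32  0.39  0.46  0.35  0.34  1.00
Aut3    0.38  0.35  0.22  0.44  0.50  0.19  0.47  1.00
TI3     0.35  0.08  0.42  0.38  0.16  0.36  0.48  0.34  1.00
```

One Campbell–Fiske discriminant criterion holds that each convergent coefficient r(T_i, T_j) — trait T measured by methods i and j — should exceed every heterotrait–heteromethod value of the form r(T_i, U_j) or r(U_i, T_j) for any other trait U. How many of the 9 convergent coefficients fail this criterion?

3

Convergent coefficients and their comparison sets:
Opt (methods 1·2): 0.41 vs {0.36, 0.29, 0.35, 0.36} → pass.
Opt (methods 1·3): 0.44 vs {0.38, 0.32, 0.35, 0.39} → pass.
Opt (methods 2·3): 0.46 vs {0.44, 0.35, 0.38, 0.34} → pass.
Aut (methods 1·2): 0.25 vs {0.29, 0.36, 0.17, 0.20} → fail.
Aut (methods 1·3): 0.35 vs {0.32, 0.38, 0.08, 0.22} → fail.
Aut (methods 2·3): 0.50 vs {0.35, 0.44, 0.16, 0.19} → pass.
TI (methods 1·2): 0.39 vs {0.36, 0.35, 0.20, 0.17} → pass.
TI (methods 1·3): 0.42 vs {0.39, 0.35, 0.22, 0.08} → pass.
TI (methods 2·3): 0.36 vs {0.34, 0.38, 0.19, 0.16} → fail.
3 of 9 fail.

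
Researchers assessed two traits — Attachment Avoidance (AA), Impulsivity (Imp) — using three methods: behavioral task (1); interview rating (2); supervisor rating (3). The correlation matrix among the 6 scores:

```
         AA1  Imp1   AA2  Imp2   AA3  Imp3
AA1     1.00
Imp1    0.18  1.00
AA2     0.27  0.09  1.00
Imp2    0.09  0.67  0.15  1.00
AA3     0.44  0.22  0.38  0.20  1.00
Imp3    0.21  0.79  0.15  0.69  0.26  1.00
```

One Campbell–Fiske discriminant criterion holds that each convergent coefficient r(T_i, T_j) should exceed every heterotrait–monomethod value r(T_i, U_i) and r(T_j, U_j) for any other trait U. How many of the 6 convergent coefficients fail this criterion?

0

Convergent coefficients and their comparison sets:
AA (methods 1·2): 0.27 vs {0.18, 0.15} → pass.
AA (methods 1·3): 0.44 vs {0.18, 0.26} → pass.
AA (methods 2·3): 0.38 vs {0.15, 0.26} → pass.
Imp (methods 1·2): 0.67 vs {0.18, 0.15} → pass.
Imp (methods 1·3): 0.79 vs {0.18, 0.26} → pass.
Imp (methods 2·3): 0.69 vs {0.15, 0.26} → pass.
0 of 6 fail.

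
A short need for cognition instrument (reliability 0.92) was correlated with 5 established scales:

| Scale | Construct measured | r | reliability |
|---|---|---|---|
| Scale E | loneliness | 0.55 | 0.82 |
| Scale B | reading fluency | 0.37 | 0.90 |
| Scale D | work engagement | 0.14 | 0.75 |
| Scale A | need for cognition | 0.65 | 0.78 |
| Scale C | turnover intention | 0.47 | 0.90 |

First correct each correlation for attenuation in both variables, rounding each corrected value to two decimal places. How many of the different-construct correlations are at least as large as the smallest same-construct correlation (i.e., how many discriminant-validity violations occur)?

0

Disattenuated r (r / √(r_scale · r_new)):
  Scale E (disc): 0.55 / √(0.82·0.92) = 0.63
  Scale B (disc): 0.37 / √(0.90·0.92) = 0.41
  Scale D (disc): 0.14 / √(0.75·0.92) = 0.17
  Scale A (conv): 0.65 / √(0.78·0.92) = 0.77
  Scale C (disc): 0.47 / √(0.90·0.92) = 0.52
Smallest convergent = 0.77. Discriminant values: 0.63, 0.41, 0.17, 0.52; count ≥ 0.77 → 0.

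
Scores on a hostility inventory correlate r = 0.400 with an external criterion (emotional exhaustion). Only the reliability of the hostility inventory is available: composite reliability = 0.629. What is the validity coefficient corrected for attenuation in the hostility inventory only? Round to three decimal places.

Single correction: r_c = r_obs / √r_xx = 0.400 / √0.629 = 0.400 / 0.7931 ≈ 0.504.

0.504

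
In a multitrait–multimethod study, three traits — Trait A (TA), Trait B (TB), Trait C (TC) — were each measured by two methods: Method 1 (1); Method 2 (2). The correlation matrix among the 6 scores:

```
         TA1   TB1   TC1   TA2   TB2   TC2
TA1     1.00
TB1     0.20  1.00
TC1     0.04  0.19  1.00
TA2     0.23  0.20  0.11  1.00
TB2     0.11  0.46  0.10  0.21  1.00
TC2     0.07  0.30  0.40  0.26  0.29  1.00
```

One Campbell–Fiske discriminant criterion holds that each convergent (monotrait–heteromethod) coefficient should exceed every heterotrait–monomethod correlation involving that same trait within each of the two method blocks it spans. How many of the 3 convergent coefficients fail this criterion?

Checking each validity diagonal entry against its comparison values:
TA (methods 1·2): 0.23 vs {0.20, 0.21, 0.04, 0.26} → fail.
TB (methods 1·2): 0.46 vs {0.20, 0.21, 0.19, 0.29} → pass.
TC (methods 1·2): 0.40 vs {0.04, 0.26, 0.19, 0.29} → pass.
1 of 3 fail.

1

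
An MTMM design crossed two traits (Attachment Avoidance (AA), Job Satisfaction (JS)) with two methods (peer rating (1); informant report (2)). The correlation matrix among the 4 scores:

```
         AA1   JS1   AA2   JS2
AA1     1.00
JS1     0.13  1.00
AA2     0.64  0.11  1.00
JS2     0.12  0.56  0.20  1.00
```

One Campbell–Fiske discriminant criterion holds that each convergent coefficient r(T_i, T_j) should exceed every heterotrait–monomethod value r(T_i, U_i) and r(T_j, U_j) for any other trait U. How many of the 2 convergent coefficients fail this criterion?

Checking each validity diagonal entry against its comparison values:
AA (methods 1·2): 0.64 vs {0.13, 0.20} → pass.
JS (methods 1·2): 0.56 vs {0.13, 0.20} → pass.
0 of 2 fail.

0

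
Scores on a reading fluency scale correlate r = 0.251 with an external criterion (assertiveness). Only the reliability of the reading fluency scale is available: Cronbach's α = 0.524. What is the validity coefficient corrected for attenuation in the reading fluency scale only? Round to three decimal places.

Single correction: r_c = r_obs / √r_xx = 0.251 / √0.524 = 0.251 / 0.7239 ≈ 0.347.

0.347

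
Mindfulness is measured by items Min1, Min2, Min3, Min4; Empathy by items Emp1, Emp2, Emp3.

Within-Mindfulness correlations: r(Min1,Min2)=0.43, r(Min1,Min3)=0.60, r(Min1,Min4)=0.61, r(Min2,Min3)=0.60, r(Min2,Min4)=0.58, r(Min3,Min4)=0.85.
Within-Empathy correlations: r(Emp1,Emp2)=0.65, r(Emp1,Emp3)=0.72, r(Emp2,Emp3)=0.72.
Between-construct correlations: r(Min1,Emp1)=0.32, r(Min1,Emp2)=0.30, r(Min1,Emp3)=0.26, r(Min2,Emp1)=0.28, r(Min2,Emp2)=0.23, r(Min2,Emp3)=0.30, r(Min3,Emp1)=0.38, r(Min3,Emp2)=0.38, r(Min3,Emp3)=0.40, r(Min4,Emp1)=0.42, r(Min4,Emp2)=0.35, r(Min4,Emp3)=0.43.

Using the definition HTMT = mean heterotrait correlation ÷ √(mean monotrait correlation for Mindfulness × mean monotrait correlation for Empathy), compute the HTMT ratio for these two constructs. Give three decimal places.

Between-construct mean = 4.05/12 = 0.3375.
Mean within-Min = 3.67/6 = 0.6117; mean within-Emp = 2.09/3 = 0.6967.
Geometric mean = √(0.6117 × 0.6967) = 0.6528.
HTMT = 0.3375 / 0.6528 = 0.517.

0.517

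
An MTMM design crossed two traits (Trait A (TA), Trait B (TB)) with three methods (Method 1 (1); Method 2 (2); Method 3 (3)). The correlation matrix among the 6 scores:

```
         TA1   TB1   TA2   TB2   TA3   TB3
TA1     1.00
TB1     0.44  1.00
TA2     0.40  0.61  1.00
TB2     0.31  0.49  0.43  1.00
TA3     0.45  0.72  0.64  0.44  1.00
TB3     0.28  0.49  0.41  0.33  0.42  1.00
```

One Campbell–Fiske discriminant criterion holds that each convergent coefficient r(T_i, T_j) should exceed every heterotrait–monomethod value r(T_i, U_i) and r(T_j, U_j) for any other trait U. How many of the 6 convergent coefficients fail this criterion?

2

Checking each validity diagonal entry against its comparison values:
TA (methods 1·2): 0.40 vs {0.44, 0.43} → fail.
TA (methods 1·3): 0.45 vs {0.44, 0.42} → pass.
TA (methods 2·3): 0.64 vs {0.43, 0.42} → pass.
TB (methods 1·2): 0.49 vs {0.44, 0.43} → pass.
TB (methods 1·3): 0.49 vs {0.44, 0.42} → pass.
TB (methods 2·3): 0.33 vs {0.43, 0.42} → fail.
2 of 6 fail.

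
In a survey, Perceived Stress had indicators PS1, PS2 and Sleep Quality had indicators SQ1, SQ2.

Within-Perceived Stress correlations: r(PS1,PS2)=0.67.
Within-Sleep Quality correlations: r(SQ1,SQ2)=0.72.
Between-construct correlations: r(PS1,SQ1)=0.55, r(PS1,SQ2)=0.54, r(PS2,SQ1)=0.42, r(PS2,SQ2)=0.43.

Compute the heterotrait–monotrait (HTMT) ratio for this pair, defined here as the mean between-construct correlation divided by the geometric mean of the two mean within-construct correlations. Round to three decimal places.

0.698

Mean between = 1.94/4 = 0.4850.
Mean within-PS = 0.67/1 = 0.6700; mean within-SQ = 0.72/1 = 0.7200.
Geometric mean = √(0.6700 × 0.7200) = 0.6946.
HTMT = 0.4850 / 0.6946 = 0.698.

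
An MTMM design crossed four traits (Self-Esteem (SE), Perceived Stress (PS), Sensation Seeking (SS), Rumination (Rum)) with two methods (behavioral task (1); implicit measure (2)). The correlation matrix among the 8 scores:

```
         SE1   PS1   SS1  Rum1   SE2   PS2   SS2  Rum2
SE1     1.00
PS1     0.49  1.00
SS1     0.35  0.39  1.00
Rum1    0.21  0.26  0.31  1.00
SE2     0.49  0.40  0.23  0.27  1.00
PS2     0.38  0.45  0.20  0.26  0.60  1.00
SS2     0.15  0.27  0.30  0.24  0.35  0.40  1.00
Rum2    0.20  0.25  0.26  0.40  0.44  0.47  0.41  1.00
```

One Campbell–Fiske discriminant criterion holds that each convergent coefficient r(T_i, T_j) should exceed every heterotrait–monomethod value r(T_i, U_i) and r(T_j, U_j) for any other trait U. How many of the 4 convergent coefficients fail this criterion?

Checking each validity diagonal entry against its comparison values:
SE (methods 1·2): 0.49 vs {0.49, 0.60, 0.35, 0.35, 0.21, 0.44} → fail.
PS (methods 1·2): 0.45 vs {0.49, 0.60, 0.39, 0.40, 0.26, 0.47} → fail.
SS (methods 1·2): 0.30 vs {0.35, 0.35, 0.39, 0.40, 0.31, 0.41} → fail.
Rum (methods 1·2): 0.40 vs {0.21, 0.44, 0.26, 0.47, 0.31, 0.41} → fail.
4 of 4 fail.

4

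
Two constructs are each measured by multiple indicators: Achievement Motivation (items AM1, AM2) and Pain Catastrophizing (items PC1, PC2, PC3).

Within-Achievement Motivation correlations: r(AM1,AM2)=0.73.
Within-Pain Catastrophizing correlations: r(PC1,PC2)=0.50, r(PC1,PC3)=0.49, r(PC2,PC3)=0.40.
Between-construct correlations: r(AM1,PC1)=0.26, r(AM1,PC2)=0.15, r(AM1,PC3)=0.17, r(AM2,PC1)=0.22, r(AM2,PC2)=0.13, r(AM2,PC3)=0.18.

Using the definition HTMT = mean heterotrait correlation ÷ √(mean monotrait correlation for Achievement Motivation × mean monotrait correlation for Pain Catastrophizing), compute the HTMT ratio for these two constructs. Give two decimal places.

Mean heterotrait r = 1.11/6 = 0.1850.
Mean within-AM = 0.73/1 = 0.7300; mean within-PC = 1.39/3 = 0.4633.
Geometric mean = √(0.7300 × 0.4633) = 0.5816.
HTMT = 0.1850 / 0.5816 = 0.32.

0.32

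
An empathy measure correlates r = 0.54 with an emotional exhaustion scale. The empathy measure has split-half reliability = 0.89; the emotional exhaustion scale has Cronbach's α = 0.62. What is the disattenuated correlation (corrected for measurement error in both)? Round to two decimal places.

0.73

r_true = r_obs / √(r_xx · r_yy) = 0.54 / √(0.89 × 0.62) = 0.54 / √0.5518 = 0.54 / 0.7428 ≈ 0.73.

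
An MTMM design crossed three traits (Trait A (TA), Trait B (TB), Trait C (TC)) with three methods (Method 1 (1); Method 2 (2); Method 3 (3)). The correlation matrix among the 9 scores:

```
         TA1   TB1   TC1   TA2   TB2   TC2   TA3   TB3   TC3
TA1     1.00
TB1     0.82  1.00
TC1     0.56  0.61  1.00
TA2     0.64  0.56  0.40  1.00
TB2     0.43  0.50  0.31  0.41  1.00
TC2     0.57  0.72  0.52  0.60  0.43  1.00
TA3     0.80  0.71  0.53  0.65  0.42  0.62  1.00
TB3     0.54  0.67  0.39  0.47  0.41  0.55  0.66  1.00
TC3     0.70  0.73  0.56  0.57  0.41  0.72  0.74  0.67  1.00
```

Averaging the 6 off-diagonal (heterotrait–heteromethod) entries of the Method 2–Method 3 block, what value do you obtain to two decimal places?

0.51

HTHM values (method 2 × method 3): 0.47, 0.57, 0.42, 0.41, 0.62, 0.55; mean = 3.04/6 = 0.51.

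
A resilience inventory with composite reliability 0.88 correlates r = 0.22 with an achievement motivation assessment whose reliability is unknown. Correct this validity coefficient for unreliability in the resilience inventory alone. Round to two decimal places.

Single correction: r_c = r_obs / √r_xx = 0.22 / √0.88 = 0.22 / 0.9381 ≈ 0.23.

0.23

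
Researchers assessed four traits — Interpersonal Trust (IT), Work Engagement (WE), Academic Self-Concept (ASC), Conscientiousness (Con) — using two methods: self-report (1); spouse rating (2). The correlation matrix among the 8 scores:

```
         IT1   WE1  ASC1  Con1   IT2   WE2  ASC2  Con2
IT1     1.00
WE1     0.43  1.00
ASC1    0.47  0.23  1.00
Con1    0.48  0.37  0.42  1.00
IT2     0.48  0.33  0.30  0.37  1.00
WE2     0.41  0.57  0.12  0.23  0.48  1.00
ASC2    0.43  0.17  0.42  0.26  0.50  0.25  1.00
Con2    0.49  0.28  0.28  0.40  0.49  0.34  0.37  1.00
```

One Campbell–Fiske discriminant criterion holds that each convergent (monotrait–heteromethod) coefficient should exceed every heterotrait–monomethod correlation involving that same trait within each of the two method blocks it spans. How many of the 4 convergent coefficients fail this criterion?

Each convergent coefficient versus the relevant comparison correlations:
IT (methods 1·2): 0.48 vs {0.43, 0.48, 0.47, 0.50, 0.48, 0.49} → fail.
WE (methods 1·2): 0.57 vs {0.43, 0.48, 0.23, 0.25, 0.37, 0.34} → pass.
ASC (methods 1·2): 0.42 vs {0.47, 0.50, 0.23, 0.25, 0.42, 0.37} → fail.
Con (methods 1·2): 0.40 vs {0.48, 0.49, 0.37, 0.34, 0.42, 0.37} → fail.
3 of 4 fail.

3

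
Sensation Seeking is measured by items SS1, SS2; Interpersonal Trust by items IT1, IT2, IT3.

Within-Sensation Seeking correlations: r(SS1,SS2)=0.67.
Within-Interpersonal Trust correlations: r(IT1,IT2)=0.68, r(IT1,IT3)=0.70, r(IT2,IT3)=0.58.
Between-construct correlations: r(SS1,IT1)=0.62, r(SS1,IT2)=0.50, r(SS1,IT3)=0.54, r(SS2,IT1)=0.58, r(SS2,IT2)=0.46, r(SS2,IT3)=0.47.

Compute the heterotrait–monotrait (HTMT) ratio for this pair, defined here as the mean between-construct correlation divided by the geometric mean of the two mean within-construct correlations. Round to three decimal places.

0.799

Between-construct mean = 3.17/6 = 0.5283.
Mean within-SS = 0.67/1 = 0.6700; mean within-IT = 1.96/3 = 0.6533.
Geometric mean = √(0.6700 × 0.6533) = 0.6616.
HTMT = 0.5283 / 0.6616 = 0.799.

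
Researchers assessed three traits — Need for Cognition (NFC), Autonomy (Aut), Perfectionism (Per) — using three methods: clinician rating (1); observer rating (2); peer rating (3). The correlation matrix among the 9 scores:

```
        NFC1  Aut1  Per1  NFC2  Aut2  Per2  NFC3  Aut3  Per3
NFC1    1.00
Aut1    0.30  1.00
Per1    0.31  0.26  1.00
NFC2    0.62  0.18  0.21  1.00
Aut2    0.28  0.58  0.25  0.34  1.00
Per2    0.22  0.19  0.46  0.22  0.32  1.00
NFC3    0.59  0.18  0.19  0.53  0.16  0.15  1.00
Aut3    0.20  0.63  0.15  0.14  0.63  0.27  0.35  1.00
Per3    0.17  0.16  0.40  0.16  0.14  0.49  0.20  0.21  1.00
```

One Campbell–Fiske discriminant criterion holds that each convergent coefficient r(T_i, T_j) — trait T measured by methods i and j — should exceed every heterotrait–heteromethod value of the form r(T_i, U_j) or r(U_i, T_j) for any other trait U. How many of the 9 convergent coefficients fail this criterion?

0

Convergent coefficients and their comparison sets:
NFC (methods 1·2): 0.62 vs {0.28, 0.18, 0.22, 0.21} → pass.
NFC (methods 1·3): 0.59 vs {0.20, 0.18, 0.17, 0.19} → pass.
NFC (methods 2·3): 0.53 vs {0.14, 0.16, 0.16, 0.15} → pass.
Aut (methods 1·2): 0.58 vs {0.18, 0.28, 0.19, 0.25} → pass.
Aut (methods 1·3): 0.63 vs {0.18, 0.20, 0.16, 0.15} → pass.
Aut (methods 2·3): 0.63 vs {0.16, 0.14, 0.14, 0.27} → pass.
Per (methods 1·2): 0.46 vs {0.21, 0.22, 0.25, 0.19} → pass.
Per (methods 1·3): 0.40 vs {0.19, 0.17, 0.15, 0.16} → pass.
Per (methods 2·3): 0.49 vs {0.15, 0.16, 0.27, 0.14} → pass.
0 of 9 fail.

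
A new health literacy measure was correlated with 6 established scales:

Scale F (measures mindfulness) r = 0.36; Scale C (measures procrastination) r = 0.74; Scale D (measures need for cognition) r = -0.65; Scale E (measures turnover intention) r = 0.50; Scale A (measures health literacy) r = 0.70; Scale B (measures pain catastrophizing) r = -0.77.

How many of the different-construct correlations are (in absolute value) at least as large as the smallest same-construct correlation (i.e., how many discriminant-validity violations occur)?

2

Convergent (same construct = health literacy): Scale A.
Smallest convergent = 0.70. Discriminant |r|: 0.36, 0.74, 0.65, 0.50, 0.77; count ≥ 0.70 → 2.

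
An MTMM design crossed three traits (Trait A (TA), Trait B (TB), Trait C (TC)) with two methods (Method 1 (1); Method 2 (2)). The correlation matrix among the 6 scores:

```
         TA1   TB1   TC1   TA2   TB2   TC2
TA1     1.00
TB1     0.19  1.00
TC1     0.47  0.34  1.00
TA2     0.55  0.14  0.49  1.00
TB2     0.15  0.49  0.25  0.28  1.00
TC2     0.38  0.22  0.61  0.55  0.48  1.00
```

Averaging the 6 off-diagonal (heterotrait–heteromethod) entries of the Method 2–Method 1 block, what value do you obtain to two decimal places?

HTHM values (method 2 × method 1): 0.14, 0.49, 0.15, 0.25, 0.38, 0.22; mean = 1.63/6 = 0.27.

0.27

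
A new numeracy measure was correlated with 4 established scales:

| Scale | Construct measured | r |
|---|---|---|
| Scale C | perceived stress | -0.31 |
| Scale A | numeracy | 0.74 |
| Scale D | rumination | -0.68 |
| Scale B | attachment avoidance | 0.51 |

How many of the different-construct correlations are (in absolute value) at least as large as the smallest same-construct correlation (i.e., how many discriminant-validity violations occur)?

Convergent (same construct = numeracy): Scale A.
Smallest convergent = 0.74. Discriminant |r|: 0.31, 0.68, 0.51; count ≥ 0.74 → 0.

0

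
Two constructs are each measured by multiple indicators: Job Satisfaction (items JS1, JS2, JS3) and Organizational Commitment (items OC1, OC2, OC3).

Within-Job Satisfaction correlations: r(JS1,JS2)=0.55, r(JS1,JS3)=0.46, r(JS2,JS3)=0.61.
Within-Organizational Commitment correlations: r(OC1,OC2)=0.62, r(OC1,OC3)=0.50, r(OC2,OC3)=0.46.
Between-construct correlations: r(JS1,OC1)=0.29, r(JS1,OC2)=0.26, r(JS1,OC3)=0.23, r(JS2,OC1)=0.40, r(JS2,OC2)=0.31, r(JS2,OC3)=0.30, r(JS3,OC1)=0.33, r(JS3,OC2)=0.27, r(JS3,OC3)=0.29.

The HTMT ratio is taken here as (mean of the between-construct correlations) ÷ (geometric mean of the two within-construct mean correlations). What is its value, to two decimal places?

Mean between = 2.68/9 = 0.2978.
Mean within-JS = 1.62/3 = 0.5400; mean within-OC = 1.58/3 = 0.5267.
Geometric mean = √(0.5400 × 0.5267) = 0.5333.
HTMT = 0.2978 / 0.5333 = 0.56.

0.56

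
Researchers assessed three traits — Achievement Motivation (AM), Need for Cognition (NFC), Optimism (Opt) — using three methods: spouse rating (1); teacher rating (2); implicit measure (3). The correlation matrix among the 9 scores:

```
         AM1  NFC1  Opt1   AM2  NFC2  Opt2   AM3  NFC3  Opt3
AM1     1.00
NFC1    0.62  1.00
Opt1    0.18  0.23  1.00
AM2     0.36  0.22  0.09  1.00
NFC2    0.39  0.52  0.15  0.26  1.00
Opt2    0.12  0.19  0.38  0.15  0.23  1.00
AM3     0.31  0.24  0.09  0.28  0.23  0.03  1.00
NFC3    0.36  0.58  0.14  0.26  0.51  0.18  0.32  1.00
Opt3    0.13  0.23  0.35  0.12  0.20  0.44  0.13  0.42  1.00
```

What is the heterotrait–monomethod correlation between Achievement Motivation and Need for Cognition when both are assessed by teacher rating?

Different traits, same method: r(AM2, NFC2) = 0.26.

0.26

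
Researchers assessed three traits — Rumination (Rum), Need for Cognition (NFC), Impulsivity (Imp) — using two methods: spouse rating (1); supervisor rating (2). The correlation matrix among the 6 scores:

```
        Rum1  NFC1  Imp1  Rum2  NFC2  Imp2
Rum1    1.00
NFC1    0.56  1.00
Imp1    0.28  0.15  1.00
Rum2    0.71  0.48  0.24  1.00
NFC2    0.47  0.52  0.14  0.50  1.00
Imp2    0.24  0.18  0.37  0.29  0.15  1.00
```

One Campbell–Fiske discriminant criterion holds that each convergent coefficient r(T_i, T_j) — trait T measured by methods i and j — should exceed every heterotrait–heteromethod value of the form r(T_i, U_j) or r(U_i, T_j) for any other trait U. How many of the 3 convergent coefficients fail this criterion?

Each convergent coefficient versus the relevant comparison correlations:
Rum (methods 1·2): 0.71 vs {0.47, 0.48, 0.24, 0.24} → pass.
NFC (methods 1·2): 0.52 vs {0.48, 0.47, 0.18, 0.14} → pass.
Imp (methods 1·2): 0.37 vs {0.24, 0.24, 0.14, 0.18} → pass.
0 of 3 fail.

0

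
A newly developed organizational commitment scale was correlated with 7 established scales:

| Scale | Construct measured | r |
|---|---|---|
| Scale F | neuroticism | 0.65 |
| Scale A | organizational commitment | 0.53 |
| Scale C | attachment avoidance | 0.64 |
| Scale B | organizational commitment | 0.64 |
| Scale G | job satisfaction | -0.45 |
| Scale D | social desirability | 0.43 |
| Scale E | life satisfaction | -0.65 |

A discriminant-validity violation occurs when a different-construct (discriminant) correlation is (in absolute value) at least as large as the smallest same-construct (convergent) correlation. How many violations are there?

3

Convergent (same construct = organizational commitment): Scale A, Scale B.
Smallest convergent = 0.53. Discriminant |r|: 0.65, 0.64, 0.45, 0.43, 0.65; count ≥ 0.53 → 3.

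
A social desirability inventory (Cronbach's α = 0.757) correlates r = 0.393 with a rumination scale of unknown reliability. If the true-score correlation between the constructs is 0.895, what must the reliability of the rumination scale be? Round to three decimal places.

0.255

r_true = r_obs / √(r_xx · r_yy) ⇒ 0.895 = 0.393 / √(0.757 · r_yy).
√(0.757 · r_yy) = 0.393 / 0.895 = 0.4391; 0.757 · r_yy = 0.1928; r_yy = 0.1928 / 0.757 ≈ 0.255.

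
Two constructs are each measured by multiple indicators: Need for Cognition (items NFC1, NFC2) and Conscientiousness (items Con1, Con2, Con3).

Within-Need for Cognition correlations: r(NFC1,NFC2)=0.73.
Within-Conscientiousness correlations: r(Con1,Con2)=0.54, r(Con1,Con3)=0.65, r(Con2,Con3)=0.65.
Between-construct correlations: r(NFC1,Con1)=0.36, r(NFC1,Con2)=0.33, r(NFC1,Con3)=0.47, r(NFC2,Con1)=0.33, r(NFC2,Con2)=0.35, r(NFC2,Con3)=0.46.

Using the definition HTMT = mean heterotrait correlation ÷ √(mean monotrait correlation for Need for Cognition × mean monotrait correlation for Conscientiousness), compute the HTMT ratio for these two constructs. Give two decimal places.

0.57

Mean between = 2.30/6 = 0.3833.
Mean within-NFC = 0.73/1 = 0.7300; mean within-Con = 1.84/3 = 0.6133.
Geometric mean = √(0.7300 × 0.6133) = 0.6691.
HTMT = 0.3833 / 0.6691 = 0.57.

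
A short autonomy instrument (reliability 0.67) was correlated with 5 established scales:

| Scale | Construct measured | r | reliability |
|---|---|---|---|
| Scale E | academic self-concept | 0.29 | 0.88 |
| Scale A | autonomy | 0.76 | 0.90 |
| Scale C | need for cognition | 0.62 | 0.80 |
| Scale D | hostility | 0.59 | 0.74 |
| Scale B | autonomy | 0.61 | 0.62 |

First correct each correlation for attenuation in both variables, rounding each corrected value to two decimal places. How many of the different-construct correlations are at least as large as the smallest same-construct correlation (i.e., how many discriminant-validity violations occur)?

Disattenuated r (r / √(r_scale · r_new)):
  Scale E (disc): 0.29 / √(0.88·0.67) = 0.38
  Scale A (conv): 0.76 / √(0.90·0.67) = 0.98
  Scale C (disc): 0.62 / √(0.80·0.67) = 0.85
  Scale D (disc): 0.59 / √(0.74·0.67) = 0.84
  Scale B (conv): 0.61 / √(0.62·0.67) = 0.95
Smallest convergent = 0.95. Discriminant values: 0.38, 0.85, 0.84; count ≥ 0.95 → 0.

0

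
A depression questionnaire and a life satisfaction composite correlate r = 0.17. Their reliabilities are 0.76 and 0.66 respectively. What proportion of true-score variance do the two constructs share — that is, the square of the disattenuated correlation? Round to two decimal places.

Disattenuated r = 0.17 / √(0.76 × 0.66) = 0.17 / 0.7082 = 0.2400.
Shared true-score variance = 0.2400² = 0.0576 ≈ 0.06.

0.06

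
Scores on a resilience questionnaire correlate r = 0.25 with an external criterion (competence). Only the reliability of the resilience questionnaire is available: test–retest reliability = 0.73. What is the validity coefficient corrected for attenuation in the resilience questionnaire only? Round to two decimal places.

0.29

Single correction: r_c = r_obs / √r_xx = 0.25 / √0.73 = 0.25 / 0.8544 ≈ 0.29.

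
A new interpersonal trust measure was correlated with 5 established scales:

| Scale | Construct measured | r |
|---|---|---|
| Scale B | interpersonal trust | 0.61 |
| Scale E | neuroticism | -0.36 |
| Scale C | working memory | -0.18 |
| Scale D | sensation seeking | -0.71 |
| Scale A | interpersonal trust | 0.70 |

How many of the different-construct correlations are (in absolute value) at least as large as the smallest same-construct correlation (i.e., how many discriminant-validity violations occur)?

1

Convergent (same construct = interpersonal trust): Scale B, Scale A.
Smallest convergent = 0.61. Discriminant |r|: 0.36, 0.18, 0.71; count ≥ 0.61 → 1.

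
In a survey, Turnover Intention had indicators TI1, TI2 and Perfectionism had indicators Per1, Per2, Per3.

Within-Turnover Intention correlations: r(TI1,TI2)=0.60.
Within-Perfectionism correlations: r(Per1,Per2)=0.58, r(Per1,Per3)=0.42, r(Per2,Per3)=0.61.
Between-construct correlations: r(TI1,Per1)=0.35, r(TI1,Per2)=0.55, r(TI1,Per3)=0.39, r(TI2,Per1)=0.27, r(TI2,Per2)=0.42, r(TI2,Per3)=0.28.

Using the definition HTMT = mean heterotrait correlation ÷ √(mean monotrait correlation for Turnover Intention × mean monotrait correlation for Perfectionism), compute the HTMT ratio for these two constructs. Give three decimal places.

0.664

Mean heterotrait r = 2.26/6 = 0.3767.
Mean within-TI = 0.60/1 = 0.6000; mean within-Per = 1.61/3 = 0.5367.
Geometric mean = √(0.6000 × 0.5367) = 0.5675.
HTMT = 0.3767 / 0.5675 = 0.664.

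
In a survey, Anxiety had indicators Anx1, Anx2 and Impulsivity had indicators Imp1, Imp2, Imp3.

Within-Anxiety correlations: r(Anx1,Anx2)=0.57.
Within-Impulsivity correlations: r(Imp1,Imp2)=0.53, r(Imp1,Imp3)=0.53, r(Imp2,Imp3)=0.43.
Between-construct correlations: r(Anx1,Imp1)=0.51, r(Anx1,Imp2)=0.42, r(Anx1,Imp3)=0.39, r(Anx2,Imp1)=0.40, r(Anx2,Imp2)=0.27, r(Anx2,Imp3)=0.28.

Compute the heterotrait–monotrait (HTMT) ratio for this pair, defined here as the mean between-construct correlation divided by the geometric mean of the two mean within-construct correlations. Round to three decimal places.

0.711

Mean heterotrait r = 2.27/6 = 0.3783.
Mean within-Anx = 0.57/1 = 0.5700; mean within-Imp = 1.49/3 = 0.4967.
Geometric mean = √(0.5700 × 0.4967) = 0.5321.
HTMT = 0.3783 / 0.5321 = 0.711.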